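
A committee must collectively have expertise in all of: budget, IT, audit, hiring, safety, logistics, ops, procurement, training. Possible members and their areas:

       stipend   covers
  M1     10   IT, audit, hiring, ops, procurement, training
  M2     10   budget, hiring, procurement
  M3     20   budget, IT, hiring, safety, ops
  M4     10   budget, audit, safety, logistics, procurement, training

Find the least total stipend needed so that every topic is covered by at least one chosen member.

M1, M4 cover every topic at stipend 10 + 10 = 20.
Any cover uses at least 2 members; among all covering selections none totals below 20.

20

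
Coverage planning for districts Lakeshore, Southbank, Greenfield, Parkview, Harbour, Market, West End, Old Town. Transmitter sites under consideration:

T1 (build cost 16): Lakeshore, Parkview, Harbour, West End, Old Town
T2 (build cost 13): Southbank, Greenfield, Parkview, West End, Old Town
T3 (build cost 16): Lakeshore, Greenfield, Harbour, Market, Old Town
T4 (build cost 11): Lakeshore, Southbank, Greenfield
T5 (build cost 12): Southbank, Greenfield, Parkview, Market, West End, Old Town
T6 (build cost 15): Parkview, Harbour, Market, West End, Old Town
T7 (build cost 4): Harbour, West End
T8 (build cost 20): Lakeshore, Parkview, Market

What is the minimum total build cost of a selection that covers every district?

26

T4, T6 cover every district at build cost 11 + 15 = 26.
Any cover uses at least 2 transmitter sites; among all covering selections none totals below 26.
Greedy by coverage-per-build cost would pick T5, T7, T4 for 27 — worse than the optimum 26.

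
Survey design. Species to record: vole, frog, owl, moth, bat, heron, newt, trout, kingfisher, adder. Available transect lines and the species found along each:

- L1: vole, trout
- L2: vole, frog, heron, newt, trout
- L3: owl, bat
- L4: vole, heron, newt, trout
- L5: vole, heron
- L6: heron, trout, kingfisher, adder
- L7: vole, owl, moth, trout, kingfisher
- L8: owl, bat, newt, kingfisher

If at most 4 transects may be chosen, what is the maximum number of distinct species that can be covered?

10

Choosing L2, L3, L6, L7 covers {vole, frog, owl, moth, bat, heron, newt, trout, kingfisher, adder} — 10 species.
That is all 10 species.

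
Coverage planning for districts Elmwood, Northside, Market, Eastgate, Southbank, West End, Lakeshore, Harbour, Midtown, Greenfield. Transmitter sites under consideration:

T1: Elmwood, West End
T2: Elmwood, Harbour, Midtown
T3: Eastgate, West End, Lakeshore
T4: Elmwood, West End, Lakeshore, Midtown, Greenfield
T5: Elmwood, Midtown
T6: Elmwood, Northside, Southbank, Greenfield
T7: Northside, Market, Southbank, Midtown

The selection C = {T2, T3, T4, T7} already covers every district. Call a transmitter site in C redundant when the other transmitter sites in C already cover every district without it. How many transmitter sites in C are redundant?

Drop T2: Harbour uncovered — not redundant.
Drop T3: Eastgate uncovered — not redundant.
Drop T4: Greenfield uncovered — not redundant.
Drop T7: Northside, Market, Southbank uncovered — not redundant.
None of the transmitter sites in C is redundant.

0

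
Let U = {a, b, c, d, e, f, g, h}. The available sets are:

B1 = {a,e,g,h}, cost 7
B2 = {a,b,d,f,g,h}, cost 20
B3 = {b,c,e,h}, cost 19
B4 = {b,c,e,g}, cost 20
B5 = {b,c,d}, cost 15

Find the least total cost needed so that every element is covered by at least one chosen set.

39

B2, B3 cover every element at cost 20 + 19 = 39.
Any cover uses at least 2 sets; among all covering selections none totals below 39.
Greedy by coverage-per-cost would pick B1, B5, B2 for 42 — worse than the optimum 39.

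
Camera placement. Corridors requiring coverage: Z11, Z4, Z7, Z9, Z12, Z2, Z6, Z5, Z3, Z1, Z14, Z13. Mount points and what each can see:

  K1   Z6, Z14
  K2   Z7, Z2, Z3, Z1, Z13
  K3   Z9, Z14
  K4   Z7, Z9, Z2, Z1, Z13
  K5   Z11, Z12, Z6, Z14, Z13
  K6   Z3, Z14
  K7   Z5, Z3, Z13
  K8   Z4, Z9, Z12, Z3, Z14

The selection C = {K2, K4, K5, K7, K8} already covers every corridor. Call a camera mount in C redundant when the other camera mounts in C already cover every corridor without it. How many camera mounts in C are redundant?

Drop K2: the rest still cover every corridor — redundant.
Drop K4: the rest still cover every corridor — redundant.
Drop K5: Z11, Z6 uncovered — not redundant.
Drop K7: Z5 uncovered — not redundant.
Drop K8: Z4 uncovered — not redundant.
2 redundant: K2, K4.

2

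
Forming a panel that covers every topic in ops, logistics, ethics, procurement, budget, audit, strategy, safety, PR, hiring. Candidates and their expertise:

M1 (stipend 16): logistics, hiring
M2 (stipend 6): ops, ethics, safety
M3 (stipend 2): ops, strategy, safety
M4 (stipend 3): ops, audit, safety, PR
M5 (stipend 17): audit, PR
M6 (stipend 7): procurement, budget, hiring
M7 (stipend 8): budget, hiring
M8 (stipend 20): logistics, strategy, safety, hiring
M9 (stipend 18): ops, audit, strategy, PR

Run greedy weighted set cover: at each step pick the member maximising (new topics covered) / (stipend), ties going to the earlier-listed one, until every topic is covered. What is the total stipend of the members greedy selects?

34

Pick 1: M3 adds 3 new (ops, strategy, safety) at stipend 2 (ratio 3/2).
Pick 2: M4 adds 2 new (audit, PR) at stipend 3 (ratio 2/3).
Pick 3: M6 adds 3 new (procurement, budget, hiring) at stipend 7 (ratio 3/7).
Pick 4: M2 adds 1 new (ethics) at stipend 6 (ratio 1/6).
Pick 5: M1 adds 1 new (logistics) at stipend 16 (ratio 1/16).
Greedy total stipend: 2 + 3 + 7 + 6 + 16 = 34.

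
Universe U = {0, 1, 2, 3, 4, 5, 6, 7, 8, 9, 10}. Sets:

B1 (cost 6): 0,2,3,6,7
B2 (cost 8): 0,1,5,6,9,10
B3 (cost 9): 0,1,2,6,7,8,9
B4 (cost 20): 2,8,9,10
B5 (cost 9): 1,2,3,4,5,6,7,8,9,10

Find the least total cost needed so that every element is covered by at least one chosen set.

B1, B5 cover every element at cost 6 + 9 = 15.
Any cover uses at least 2 sets; among all covering selections none totals below 15.

15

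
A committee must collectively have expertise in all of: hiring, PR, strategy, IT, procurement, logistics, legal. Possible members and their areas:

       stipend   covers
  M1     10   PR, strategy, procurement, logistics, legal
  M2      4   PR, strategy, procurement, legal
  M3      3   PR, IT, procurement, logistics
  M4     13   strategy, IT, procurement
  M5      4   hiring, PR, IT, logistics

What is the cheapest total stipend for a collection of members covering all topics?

M2, M5 cover every topic at stipend 4 + 4 = 8.
Any cover uses at least 2 members; among all covering selections none totals below 8.
Greedy by coverage-per-stipend would pick M3, M2, M5 for 11 — worse than the optimum 8.

8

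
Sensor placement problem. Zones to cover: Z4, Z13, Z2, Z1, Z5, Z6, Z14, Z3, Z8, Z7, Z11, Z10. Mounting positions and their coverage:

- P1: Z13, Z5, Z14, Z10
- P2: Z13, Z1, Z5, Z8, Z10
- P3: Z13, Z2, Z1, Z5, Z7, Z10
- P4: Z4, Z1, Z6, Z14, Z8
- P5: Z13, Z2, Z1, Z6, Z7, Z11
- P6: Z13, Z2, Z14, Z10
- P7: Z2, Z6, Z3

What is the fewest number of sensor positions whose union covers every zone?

4

P1, P4, P5, P7 together cover {Z4, Z13, Z2, Z1, Z5, Z6, Z14, Z3, Z8, Z7, Z11, Z10} — every zone.
No 3 of the 7 sensor positions cover everything (all 35 triples fall short), so 4 is minimum.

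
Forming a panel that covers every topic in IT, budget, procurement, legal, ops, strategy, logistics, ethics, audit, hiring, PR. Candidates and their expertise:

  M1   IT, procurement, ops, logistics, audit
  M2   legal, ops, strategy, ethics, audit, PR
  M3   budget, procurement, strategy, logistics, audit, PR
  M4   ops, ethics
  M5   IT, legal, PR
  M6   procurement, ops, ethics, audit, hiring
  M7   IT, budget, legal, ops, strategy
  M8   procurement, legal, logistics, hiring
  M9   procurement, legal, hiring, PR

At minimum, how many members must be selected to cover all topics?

3

M2, M7, M8 together cover {IT, budget, procurement, legal, ops, strategy, logistics, ethics, audit, hiring, PR} — every topic.
No 2 of the 9 members cover everything (all 36 pairs fall short), so 3 is minimum.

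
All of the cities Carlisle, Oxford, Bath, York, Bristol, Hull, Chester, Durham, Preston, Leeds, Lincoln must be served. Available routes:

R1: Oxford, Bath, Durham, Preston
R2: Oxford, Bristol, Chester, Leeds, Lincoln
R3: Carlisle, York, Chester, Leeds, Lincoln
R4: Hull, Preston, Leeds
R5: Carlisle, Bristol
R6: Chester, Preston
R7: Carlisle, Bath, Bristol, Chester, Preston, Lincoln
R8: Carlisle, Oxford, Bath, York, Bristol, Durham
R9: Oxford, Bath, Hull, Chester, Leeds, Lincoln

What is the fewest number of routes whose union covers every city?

R1, R8, R9 together cover {Carlisle, Oxford, Bath, York, Bristol, Hull, Chester, Durham, Preston, Leeds, Lincoln} — every city.
No 2 of the 9 routes cover everything (all 36 pairs fall short), so 3 is minimum.

3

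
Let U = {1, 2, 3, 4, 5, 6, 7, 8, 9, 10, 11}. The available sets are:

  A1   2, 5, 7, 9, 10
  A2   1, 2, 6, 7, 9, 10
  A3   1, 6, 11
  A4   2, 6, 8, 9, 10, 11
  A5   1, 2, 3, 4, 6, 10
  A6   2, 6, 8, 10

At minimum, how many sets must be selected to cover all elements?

3

A1, A4, A5 together cover {1, 2, 3, 4, 5, 6, 7, 8, 9, 10, 11} — every element.
No 2 of the 6 sets cover everything (all 15 pairs fall short), so 3 is minimum.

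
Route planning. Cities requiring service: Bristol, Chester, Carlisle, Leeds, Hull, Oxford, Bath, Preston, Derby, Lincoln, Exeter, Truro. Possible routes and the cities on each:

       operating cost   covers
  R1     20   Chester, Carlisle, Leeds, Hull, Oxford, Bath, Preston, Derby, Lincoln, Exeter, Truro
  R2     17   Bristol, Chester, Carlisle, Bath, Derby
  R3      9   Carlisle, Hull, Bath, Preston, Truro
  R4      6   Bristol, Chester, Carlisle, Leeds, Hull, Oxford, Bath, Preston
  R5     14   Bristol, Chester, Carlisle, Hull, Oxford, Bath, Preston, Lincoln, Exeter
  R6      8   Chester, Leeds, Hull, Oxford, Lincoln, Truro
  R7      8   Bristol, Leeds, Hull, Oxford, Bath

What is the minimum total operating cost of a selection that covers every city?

R1, R4 cover every city at operating cost 20 + 6 = 26.
Any cover uses at least 2 routes; among all covering selections none totals below 26.

26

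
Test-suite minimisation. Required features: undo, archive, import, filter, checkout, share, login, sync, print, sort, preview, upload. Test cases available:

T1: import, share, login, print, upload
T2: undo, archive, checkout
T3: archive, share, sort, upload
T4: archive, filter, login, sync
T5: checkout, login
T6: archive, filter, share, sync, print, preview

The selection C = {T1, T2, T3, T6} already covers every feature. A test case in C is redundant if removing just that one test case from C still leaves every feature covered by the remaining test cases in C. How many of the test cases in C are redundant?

0

Drop T1: import, login uncovered — not redundant.
Drop T2: undo, checkout uncovered — not redundant.
Drop T3: sort uncovered — not redundant.
Drop T6: filter, sync, preview uncovered — not redundant.
None of the test cases in C is redundant.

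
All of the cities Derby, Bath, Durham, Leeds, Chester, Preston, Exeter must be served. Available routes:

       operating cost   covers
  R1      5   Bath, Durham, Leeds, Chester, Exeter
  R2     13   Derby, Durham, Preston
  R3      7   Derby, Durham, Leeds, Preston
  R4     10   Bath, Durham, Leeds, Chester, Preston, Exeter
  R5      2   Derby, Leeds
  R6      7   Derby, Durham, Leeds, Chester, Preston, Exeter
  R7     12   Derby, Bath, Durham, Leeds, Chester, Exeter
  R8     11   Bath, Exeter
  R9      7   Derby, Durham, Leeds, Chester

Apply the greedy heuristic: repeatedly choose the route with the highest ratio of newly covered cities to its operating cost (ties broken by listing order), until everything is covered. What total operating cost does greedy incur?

Pick 1: R1 adds 5 new (Bath, Durham, Leeds, Chester, Exeter) at operating cost 5 (ratio 5/5).
Pick 2: R5 adds 1 new (Derby) at operating cost 2 (ratio 1/2).
Pick 3: R3 adds 1 new (Preston) at operating cost 7 (ratio 1/7).
Greedy total operating cost: 5 + 2 + 7 = 14. (The true optimum is 12, so greedy overshoots here.)

14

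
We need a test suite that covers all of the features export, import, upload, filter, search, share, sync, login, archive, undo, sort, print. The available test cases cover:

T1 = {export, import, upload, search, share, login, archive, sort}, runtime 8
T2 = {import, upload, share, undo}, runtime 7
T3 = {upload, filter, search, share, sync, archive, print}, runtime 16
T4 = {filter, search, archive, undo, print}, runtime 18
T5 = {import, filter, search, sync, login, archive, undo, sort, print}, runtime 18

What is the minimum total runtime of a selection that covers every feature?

26

T1, T5 cover every feature at runtime 8 + 18 = 26.
Any cover uses at least 2 test cases; among all covering selections none totals below 26.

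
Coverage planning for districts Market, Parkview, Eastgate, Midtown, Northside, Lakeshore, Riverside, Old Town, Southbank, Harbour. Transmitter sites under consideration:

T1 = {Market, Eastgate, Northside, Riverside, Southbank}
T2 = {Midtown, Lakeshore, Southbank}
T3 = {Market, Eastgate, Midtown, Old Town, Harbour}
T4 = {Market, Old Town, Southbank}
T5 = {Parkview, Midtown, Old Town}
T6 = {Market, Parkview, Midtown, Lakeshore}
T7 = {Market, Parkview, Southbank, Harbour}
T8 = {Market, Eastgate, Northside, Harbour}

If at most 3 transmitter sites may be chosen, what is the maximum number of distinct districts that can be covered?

10

Choosing T1, T3, T6 covers {Market, Parkview, Eastgate, Midtown, Northside, Lakeshore, Riverside, Old Town, Southbank, Harbour} — 10 districts.
That is all 10 districts.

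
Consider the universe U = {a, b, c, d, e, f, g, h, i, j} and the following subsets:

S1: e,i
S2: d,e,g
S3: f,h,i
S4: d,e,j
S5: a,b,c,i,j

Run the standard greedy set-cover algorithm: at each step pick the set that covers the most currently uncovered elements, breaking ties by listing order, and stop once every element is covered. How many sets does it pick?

Pick 1: S5 covers 5 new elements (a, b, c, i, j).
Pick 2: S2 covers 3 new elements (d, e, g).
Pick 3: S3 covers 2 new elements (f, h).
Greedy uses 3 sets.

3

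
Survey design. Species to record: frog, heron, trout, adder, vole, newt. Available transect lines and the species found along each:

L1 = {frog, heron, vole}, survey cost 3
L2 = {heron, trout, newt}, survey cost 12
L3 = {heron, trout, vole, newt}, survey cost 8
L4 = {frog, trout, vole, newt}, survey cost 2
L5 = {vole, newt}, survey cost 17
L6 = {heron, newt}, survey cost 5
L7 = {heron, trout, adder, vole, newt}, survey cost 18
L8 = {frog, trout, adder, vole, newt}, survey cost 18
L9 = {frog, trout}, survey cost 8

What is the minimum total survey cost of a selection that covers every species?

20

L4, L7 cover every species at survey cost 2 + 18 = 20.
Any cover uses at least 2 transects; among all covering selections none totals below 20.
Greedy by coverage-per-survey cost would pick L4, L1, L7 for 23 — worse than the optimum 20.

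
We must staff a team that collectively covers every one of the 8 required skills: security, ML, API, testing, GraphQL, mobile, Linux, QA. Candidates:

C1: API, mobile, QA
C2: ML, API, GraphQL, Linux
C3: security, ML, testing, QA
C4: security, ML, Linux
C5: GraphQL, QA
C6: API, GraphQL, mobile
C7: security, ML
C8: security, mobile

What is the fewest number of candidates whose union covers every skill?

C1, C2, C3 together cover {security, ML, API, testing, GraphQL, mobile, Linux, QA} — every skill.
No 2 of the 8 candidates cover everything (all 28 pairs fall short), so 3 is minimum.

3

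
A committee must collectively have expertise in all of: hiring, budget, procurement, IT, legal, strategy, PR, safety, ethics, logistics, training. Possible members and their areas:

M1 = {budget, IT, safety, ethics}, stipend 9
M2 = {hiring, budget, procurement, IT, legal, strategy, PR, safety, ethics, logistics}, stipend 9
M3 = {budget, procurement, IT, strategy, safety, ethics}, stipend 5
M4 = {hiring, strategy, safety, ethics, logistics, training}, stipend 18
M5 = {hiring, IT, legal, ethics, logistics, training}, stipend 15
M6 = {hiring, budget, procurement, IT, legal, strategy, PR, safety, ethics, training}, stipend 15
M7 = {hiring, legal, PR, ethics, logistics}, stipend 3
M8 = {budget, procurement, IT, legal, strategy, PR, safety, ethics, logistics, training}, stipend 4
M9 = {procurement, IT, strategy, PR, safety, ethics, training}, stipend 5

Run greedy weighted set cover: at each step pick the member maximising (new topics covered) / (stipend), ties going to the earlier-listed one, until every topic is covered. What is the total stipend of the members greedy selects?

7

Pick 1: M8 adds 10 new (budget, procurement, IT, legal, strategy, PR, safety, ethics, logistics, training) at stipend 4 (ratio 10/4).
Pick 2: M7 adds 1 new (hiring) at stipend 3 (ratio 1/3).
Greedy total stipend: 4 + 3 = 7.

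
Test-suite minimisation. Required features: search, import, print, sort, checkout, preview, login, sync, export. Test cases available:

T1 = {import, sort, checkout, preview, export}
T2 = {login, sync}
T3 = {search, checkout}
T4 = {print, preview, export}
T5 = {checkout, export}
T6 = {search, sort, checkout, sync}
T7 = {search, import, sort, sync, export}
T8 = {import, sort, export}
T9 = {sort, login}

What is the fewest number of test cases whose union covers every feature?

T1, T2, T3, T4 together cover {search, import, print, sort, checkout, preview, login, sync, export} — every feature.
No 3 of the 9 test cases cover everything (all 84 triples fall short), so 4 is minimum.

4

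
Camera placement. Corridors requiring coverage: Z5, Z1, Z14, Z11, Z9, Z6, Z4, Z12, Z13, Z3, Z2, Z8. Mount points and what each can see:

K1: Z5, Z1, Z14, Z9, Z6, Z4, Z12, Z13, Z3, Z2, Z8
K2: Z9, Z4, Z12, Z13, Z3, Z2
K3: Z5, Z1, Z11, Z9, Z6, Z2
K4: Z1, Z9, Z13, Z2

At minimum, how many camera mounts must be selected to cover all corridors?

K1, K3 together cover {Z5, Z1, Z14, Z11, Z9, Z6, Z4, Z12, Z13, Z3, Z2, Z8} — every corridor.
No single camera mount contains all 12 corridors, so 2 is optimal.

2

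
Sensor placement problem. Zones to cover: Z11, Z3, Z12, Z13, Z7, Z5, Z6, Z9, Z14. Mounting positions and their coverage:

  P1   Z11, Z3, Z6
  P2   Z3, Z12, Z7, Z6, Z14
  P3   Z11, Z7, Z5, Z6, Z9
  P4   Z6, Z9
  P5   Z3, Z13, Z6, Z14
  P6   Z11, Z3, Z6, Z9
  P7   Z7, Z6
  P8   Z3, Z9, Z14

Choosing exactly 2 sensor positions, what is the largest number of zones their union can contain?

Choosing P2, P3 covers {Z11, Z3, Z12, Z7, Z5, Z6, Z9, Z14} — 8 zones.
No choice of 2 sensor positions does better; here Z13 is left uncovered.

8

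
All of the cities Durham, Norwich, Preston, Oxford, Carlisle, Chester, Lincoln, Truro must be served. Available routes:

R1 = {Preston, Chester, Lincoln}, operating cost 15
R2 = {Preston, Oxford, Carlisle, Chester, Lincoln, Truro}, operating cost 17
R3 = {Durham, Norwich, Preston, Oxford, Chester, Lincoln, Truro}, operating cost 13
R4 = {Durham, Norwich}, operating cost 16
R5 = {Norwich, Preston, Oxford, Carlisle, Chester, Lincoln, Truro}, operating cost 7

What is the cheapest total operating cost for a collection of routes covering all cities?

20

R3, R5 cover every city at operating cost 13 + 7 = 20.
Any cover uses at least 2 routes; among all covering selections none totals below 20.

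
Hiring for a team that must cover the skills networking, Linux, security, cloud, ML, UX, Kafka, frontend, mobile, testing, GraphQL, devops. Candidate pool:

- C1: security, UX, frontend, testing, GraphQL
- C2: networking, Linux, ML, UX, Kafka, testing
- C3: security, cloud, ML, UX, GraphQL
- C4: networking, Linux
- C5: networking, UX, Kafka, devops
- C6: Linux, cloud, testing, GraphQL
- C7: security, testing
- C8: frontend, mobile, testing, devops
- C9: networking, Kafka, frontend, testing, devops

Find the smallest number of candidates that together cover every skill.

C2, C3, C8 together cover {networking, Linux, security, cloud, ML, UX, Kafka, frontend, mobile, testing, GraphQL, devops} — every skill.
No 2 of the 9 candidates cover everything (all 36 pairs fall short), so 3 is minimum.
Greedy (largest uncovered first) would take C2, C1, C8, C3 — 4 candidates — but 3 suffice.

3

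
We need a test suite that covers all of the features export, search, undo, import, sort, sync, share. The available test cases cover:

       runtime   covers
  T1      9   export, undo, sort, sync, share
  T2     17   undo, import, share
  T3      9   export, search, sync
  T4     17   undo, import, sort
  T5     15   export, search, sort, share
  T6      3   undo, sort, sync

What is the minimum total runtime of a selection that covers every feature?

T2, T3, T6 cover every feature at runtime 17 + 9 + 3 = 29.
Any cover uses at least 3 test cases; among all covering selections none totals below 29.
Greedy by coverage-per-runtime would pick T6, T1, T3, T2 for 38 — worse than the optimum 29.

29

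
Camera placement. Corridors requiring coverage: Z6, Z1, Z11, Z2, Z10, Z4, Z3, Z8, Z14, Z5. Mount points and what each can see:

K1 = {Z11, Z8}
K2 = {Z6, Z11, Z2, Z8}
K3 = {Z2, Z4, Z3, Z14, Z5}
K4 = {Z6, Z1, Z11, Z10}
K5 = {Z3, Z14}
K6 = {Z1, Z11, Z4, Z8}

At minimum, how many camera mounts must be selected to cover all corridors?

K1, K3, K4 together cover {Z6, Z1, Z11, Z2, Z10, Z4, Z3, Z8, Z14, Z5} — every corridor.
No 2 of the 6 camera mounts cover everything (all 15 pairs fall short), so 3 is minimum.

3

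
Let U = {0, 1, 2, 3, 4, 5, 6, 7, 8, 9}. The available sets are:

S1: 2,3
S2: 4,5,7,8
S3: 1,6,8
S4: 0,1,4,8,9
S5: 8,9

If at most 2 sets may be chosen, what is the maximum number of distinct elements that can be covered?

7

Choosing S1, S4 covers {0, 1, 2, 3, 4, 8, 9} — 7 elements.
No choice of 2 sets does better; here 5, 6, 7 are left uncovered.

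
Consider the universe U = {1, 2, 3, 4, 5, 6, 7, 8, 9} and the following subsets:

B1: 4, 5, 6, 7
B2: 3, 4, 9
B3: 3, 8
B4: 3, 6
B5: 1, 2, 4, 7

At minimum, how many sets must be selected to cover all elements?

4

B1, B2, B3, B5 together cover {1, 2, 3, 4, 5, 6, 7, 8, 9} — every element.
No 3 of the 5 sets cover everything (all 10 triples fall short), so 4 is minimum.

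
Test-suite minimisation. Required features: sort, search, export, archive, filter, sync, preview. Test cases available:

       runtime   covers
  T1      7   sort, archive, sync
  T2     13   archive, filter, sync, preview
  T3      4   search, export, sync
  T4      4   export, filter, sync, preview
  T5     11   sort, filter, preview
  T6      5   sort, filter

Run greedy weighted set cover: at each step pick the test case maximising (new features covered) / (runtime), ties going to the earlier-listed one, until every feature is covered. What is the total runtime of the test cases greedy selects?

15

Pick 1: T4 adds 4 new (export, filter, sync, preview) at runtime 4 (ratio 4/4).
Pick 2: T1 adds 2 new (sort, archive) at runtime 7 (ratio 2/7).
Pick 3: T3 adds 1 new (search) at runtime 4 (ratio 1/4).
Greedy total runtime: 4 + 7 + 4 = 15.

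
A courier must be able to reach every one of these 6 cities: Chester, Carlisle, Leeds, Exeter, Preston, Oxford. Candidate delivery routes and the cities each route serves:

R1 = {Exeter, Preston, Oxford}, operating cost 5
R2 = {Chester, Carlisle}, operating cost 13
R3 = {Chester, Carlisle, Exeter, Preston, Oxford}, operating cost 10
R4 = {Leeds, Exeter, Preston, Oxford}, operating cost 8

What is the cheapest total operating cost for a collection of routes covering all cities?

18

R3, R4 cover every city at operating cost 10 + 8 = 18.
Any cover uses at least 2 routes; among all covering selections none totals below 18.
Greedy by coverage-per-operating cost would pick R1, R3, R4 for 23 — worse than the optimum 18.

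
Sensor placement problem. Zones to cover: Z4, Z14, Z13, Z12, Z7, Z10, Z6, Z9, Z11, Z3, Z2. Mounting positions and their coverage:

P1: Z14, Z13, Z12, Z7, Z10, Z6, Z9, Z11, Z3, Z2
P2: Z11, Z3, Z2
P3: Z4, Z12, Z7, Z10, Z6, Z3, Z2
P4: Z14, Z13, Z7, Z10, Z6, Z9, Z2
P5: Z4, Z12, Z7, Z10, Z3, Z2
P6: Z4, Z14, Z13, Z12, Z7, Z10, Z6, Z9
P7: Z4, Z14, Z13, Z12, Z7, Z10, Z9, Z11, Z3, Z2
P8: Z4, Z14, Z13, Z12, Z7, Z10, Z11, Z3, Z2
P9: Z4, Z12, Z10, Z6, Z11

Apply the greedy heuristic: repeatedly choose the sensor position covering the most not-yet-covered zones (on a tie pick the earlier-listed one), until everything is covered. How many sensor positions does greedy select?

2

Pick 1: P1 covers 10 new zones (Z14, Z13, Z12, Z7, Z10, Z6, Z9, Z11, Z3, Z2).
Pick 2: P3 covers 1 new zones (Z4).
Greedy uses 2 sensor positions.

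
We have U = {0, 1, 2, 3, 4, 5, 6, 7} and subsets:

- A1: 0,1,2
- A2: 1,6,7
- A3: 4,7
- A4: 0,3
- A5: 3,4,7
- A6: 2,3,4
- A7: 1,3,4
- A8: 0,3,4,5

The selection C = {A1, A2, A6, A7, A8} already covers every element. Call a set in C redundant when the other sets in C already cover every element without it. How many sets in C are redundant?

Drop A1: the rest still cover every element — redundant.
Drop A2: 6, 7 uncovered — not redundant.
Drop A6: the rest still cover every element — redundant.
Drop A7: the rest still cover every element — redundant.
Drop A8: 5 uncovered — not redundant.
3 redundant: A1, A6, A7.

3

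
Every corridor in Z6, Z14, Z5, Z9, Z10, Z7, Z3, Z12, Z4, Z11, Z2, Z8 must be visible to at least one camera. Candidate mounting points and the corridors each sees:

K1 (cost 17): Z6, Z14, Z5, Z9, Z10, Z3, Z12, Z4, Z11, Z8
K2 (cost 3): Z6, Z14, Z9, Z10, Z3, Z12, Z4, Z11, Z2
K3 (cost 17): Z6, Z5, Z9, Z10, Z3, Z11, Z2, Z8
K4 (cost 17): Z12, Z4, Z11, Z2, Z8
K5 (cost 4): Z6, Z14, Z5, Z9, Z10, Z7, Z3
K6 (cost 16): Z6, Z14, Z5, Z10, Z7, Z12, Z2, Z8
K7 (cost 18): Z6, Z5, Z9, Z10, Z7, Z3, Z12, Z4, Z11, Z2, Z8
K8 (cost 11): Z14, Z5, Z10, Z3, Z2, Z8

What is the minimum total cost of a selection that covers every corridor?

K2, K5, K8 cover every corridor at cost 3 + 4 + 11 = 18.
Any cover uses at least 2 camera mounts; among all covering selections none totals below 18.

18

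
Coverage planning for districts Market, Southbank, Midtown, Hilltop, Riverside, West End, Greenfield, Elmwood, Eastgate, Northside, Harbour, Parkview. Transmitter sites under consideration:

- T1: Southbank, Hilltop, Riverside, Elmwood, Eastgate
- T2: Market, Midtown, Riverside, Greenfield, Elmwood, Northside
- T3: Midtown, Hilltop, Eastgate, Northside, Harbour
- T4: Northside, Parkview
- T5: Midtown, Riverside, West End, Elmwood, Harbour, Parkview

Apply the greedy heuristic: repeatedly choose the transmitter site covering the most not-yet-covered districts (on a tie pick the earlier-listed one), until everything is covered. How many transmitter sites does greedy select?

Pick 1: T2 covers 6 new districts (Market, Midtown, Riverside, Greenfield, Elmwood, Northside).
Pick 2: T1 covers 3 new districts (Southbank, Hilltop, Eastgate).
Pick 3: T5 covers 3 new districts (West End, Harbour, Parkview).
Greedy uses 3 transmitter sites.

3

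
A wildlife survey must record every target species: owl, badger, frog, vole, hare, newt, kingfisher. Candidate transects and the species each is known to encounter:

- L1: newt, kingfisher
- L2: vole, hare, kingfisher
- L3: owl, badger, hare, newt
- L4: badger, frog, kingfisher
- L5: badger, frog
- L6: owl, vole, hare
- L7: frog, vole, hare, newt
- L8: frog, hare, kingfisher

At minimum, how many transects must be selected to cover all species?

3

L1, L3, L7 together cover {owl, badger, frog, vole, hare, newt, kingfisher} — every species.
No 2 of the 8 transects cover everything (all 28 pairs fall short), so 3 is minimum.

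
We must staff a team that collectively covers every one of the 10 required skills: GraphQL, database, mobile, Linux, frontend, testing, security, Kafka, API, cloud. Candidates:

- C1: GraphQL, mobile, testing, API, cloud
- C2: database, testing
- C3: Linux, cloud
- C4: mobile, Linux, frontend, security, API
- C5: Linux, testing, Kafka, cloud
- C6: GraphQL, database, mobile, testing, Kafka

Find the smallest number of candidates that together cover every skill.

3

C1, C4, C6 together cover {GraphQL, database, mobile, Linux, frontend, testing, security, Kafka, API, cloud} — every skill.
No 2 of the 6 candidates cover everything (all 15 pairs fall short), so 3 is minimum.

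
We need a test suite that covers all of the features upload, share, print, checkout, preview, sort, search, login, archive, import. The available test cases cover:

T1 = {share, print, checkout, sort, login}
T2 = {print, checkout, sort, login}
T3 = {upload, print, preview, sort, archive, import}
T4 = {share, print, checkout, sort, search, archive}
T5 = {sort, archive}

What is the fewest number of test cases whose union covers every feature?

T1, T3, T4 together cover {upload, share, print, checkout, preview, sort, search, login, archive, import} — every feature.
No 2 of the 5 test cases cover everything (all 10 pairs fall short), so 3 is minimum.

3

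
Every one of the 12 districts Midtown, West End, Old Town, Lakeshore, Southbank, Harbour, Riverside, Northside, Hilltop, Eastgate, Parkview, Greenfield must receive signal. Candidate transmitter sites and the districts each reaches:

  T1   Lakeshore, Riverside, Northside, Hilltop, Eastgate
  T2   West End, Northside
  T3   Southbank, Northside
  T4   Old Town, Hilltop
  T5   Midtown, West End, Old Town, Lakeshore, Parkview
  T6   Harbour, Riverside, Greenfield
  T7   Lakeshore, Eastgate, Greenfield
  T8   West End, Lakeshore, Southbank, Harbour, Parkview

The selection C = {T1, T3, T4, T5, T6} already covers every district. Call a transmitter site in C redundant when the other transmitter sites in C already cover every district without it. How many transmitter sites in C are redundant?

1

Drop T1: Eastgate uncovered — not redundant.
Drop T3: Southbank uncovered — not redundant.
Drop T4: the rest still cover every district — redundant.
Drop T5: Midtown, West End, Parkview uncovered — not redundant.
Drop T6: Harbour, Greenfield uncovered — not redundant.
1 redundant: T4.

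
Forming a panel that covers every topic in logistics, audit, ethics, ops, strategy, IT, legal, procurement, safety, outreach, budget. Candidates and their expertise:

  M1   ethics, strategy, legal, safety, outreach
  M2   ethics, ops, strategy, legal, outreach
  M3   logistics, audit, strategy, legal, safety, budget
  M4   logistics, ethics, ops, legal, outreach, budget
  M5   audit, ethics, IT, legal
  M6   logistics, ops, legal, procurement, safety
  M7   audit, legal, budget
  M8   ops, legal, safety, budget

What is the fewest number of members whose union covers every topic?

M1, M3, M5, M6 together cover {logistics, audit, ethics, ops, strategy, IT, legal, procurement, safety, outreach, budget} — every topic.
No 3 of the 8 members cover everything (all 56 triples fall short), so 4 is minimum.

4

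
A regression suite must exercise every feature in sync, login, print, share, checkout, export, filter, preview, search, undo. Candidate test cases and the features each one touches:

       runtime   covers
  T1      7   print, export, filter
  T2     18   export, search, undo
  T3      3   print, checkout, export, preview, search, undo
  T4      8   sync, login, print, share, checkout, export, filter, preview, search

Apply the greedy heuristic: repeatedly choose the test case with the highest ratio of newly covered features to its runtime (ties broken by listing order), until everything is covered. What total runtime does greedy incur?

Pick 1: T3 adds 6 new (print, checkout, export, preview, search, undo) at runtime 3 (ratio 6/3).
Pick 2: T4 adds 4 new (sync, login, share, filter) at runtime 8 (ratio 4/8).
Greedy total runtime: 3 + 8 = 11.

11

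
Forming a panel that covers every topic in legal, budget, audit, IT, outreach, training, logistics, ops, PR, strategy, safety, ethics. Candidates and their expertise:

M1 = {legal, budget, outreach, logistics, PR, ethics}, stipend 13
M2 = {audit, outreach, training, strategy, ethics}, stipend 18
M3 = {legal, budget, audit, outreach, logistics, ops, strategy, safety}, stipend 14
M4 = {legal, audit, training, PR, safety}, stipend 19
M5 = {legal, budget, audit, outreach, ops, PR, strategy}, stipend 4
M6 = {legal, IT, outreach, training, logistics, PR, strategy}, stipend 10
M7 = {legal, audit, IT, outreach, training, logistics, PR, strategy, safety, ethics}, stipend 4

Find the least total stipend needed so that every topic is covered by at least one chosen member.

M5, M7 cover every topic at stipend 4 + 4 = 8.
Any cover uses at least 2 members; among all covering selections none totals below 8.

8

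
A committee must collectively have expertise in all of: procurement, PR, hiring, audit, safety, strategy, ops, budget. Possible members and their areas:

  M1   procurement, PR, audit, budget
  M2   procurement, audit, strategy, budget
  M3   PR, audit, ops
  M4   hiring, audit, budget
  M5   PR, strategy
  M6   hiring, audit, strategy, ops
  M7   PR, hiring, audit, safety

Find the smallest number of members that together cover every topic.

3

M1, M6, M7 together cover {procurement, PR, hiring, audit, safety, strategy, ops, budget} — every topic.
No 2 of the 7 members cover everything (all 21 pairs fall short), so 3 is minimum.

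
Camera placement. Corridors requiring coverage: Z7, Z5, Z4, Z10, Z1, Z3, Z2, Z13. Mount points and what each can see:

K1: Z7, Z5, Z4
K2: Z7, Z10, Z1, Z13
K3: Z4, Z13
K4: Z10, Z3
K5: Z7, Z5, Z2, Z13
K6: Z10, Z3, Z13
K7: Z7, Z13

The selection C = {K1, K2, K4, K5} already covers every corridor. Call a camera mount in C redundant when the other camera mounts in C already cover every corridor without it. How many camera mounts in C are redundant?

Drop K1: Z4 uncovered — not redundant.
Drop K2: Z1 uncovered — not redundant.
Drop K4: Z3 uncovered — not redundant.
Drop K5: Z2 uncovered — not redundant.
None of the camera mounts in C is redundant.

0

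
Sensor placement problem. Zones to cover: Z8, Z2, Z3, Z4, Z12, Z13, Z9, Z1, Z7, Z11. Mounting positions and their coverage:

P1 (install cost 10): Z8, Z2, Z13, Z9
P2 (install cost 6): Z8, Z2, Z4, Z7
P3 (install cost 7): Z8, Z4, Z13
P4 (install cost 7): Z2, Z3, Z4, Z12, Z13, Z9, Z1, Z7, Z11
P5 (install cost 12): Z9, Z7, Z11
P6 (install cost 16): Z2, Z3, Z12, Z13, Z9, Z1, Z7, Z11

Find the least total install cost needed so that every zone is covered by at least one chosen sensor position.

13

P2, P4 cover every zone at install cost 6 + 7 = 13.
Any cover uses at least 2 sensor positions; among all covering selections none totals below 13.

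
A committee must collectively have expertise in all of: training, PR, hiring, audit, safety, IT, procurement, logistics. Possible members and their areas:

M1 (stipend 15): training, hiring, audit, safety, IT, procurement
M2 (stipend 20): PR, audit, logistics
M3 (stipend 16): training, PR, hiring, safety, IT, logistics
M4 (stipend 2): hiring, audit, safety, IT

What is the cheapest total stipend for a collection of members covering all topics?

31

M1, M3 cover every topic at stipend 15 + 16 = 31.
Any cover uses at least 2 members; among all covering selections none totals below 31.
Greedy by coverage-per-stipend would pick M4, M3, M1 for 33 — worse than the optimum 31.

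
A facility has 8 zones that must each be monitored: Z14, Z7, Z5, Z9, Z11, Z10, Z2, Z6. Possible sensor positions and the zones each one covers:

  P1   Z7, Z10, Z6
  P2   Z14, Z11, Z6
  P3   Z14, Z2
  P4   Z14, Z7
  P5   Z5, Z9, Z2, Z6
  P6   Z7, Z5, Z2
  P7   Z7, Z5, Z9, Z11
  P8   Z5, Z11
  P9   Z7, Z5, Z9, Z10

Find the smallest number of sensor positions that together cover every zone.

3

P1, P2, P5 together cover {Z14, Z7, Z5, Z9, Z11, Z10, Z2, Z6} — every zone.
No 2 of the 9 sensor positions cover everything (all 36 pairs fall short), so 3 is minimum.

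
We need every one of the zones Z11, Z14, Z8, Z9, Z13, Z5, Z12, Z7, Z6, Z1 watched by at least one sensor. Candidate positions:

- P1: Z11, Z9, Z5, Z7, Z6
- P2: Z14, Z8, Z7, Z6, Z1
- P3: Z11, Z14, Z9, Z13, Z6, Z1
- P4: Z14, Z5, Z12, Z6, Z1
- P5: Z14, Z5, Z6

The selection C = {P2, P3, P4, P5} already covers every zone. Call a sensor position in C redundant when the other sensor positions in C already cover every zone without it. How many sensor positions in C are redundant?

1

Drop P2: Z8, Z7 uncovered — not redundant.
Drop P3: Z11, Z9, Z13 uncovered — not redundant.
Drop P4: Z12 uncovered — not redundant.
Drop P5: the rest still cover every zone — redundant.
1 redundant: P5.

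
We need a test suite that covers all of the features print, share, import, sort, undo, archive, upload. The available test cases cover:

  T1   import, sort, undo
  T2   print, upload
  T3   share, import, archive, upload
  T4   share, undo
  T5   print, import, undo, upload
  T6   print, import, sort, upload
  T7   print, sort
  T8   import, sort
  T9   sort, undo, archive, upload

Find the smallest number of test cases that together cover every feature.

T1, T2, T3 together cover {print, share, import, sort, undo, archive, upload} — every feature.
No 2 of the 9 test cases cover everything (all 36 pairs fall short), so 3 is minimum.

3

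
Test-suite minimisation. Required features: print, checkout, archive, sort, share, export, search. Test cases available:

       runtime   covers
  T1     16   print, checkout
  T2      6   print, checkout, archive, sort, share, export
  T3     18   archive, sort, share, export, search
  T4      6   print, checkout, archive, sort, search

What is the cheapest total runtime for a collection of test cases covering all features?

T2, T4 cover every feature at runtime 6 + 6 = 12.
Any cover uses at least 2 test cases; among all covering selections none totals below 12.

12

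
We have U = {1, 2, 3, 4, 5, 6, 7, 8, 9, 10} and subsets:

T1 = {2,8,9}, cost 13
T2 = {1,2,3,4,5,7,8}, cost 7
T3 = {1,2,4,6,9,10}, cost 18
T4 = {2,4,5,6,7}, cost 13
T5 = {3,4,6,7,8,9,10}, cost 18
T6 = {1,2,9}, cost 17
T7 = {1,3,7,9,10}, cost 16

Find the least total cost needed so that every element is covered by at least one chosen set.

T2, T3 cover every element at cost 7 + 18 = 25.
Any cover uses at least 2 sets; among all covering selections none totals below 25.

25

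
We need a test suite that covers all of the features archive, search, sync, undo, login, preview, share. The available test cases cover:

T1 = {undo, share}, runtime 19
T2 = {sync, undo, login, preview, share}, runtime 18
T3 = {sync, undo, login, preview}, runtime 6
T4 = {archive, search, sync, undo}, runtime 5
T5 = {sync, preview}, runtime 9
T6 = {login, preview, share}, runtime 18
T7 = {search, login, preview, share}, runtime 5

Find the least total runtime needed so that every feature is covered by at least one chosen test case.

T4, T7 cover every feature at runtime 5 + 5 = 10.
Any cover uses at least 2 test cases; among all covering selections none totals below 10.

10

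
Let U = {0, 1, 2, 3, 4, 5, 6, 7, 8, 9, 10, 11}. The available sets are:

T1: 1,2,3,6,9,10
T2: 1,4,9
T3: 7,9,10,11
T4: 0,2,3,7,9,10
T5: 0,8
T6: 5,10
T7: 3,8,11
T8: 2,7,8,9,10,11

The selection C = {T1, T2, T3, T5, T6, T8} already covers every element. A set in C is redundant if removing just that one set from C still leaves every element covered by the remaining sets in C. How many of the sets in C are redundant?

2

Drop T1: 3, 6 uncovered — not redundant.
Drop T2: 4 uncovered — not redundant.
Drop T3: the rest still cover every element — redundant.
Drop T5: 0 uncovered — not redundant.
Drop T6: 5 uncovered — not redundant.
Drop T8: the rest still cover every element — redundant.
2 redundant: T3, T8.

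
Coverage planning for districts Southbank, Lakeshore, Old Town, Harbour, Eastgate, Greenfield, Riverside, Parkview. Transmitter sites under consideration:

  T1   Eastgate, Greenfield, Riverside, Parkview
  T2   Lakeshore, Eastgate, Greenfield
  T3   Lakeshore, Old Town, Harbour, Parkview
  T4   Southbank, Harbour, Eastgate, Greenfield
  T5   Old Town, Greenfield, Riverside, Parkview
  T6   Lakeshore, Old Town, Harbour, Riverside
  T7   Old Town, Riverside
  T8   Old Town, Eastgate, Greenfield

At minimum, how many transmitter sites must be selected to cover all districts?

T1, T3, T4 together cover {Southbank, Lakeshore, Old Town, Harbour, Eastgate, Greenfield, Riverside, Parkview} — every district.
No 2 of the 8 transmitter sites cover everything (all 28 pairs fall short), so 3 is minimum.

3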